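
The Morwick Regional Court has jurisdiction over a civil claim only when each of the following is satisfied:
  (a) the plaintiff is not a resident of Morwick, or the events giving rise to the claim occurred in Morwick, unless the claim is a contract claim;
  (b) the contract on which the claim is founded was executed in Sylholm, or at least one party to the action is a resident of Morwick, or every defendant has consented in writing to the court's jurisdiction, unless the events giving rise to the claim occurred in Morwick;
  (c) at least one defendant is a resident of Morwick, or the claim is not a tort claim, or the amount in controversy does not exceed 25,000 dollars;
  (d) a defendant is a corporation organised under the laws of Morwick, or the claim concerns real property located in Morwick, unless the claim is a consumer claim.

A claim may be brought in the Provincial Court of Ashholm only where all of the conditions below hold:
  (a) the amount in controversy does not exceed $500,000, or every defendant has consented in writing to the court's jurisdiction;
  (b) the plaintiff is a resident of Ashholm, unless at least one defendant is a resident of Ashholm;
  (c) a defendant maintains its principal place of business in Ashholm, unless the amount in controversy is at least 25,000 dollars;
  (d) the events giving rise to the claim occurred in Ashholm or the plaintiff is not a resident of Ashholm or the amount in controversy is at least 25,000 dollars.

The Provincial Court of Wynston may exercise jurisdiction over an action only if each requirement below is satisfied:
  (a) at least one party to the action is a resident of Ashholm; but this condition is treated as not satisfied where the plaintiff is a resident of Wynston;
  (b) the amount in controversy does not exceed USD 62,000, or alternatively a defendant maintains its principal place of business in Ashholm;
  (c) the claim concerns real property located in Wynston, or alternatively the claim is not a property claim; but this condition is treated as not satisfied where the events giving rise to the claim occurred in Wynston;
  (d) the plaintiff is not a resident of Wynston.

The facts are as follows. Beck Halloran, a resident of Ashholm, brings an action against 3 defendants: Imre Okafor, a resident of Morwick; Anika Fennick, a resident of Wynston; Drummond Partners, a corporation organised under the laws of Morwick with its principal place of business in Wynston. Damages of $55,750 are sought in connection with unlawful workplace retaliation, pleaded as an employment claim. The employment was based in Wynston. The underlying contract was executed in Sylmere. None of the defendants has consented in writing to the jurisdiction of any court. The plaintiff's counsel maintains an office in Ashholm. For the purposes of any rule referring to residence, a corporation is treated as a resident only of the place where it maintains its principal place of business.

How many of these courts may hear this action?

The Morwick Regional Court:
  (a) The plaintiff resides in Ashholm, which is not Morwick, which satisfies one of the alternatives. Satisfied.
  (b) Imre Okafor resides in Morwick, which satisfies one of the alternatives. Condition met.
  (c) Imre Okafor resides in Morwick, so one alternative holds. Condition met.
  (d) Drummond Partners is organised under the laws of Morwick, so one alternative holds. Condition met.
  → Jurisdiction lies.
The Provincial Court of Ashholm:
  (a) The amount in controversy is 55,750 dollars, within the USD 500,000 ceiling, which satisfies one of the alternatives. Met.
  (b) The plaintiff resides in Ashholm. Condition met.
  (c) The corporate defendant(s) have their principal place of business in Wynston, not Ashholm. The proviso rescues it, though: the amount in controversy is 55,750 dollars, which meets the $25,000 floor. Met.
  (d) The amount in controversy is 55,750 dollars, which meets the USD 25,000 floor, so one alternative holds. Satisfied.
  → Every requirement is satisfied — jurisdiction.
The Provincial Court of Wynston:
  (a) Beck Halloran resides in Ashholm. The carve-out does not apply: the plaintiff resides in Ashholm, not Wynston. Condition met.
  (b) The amount in controversy is $55,750, within the 62,000 dollars ceiling, so one alternative holds. Satisfied.
  (c) The claim is an employment claim, not a property claim, so one alternative holds. But the carve-out bites: the operative events occurred in Wynston. Not satisfied.
  (d) The plaintiff resides in Ashholm, which is not Wynston. Satisfied.
  → No jurisdiction.
Courts with jurisdiction: the Morwick Regional Court, the Provincial Court of Ashholm — 2 in total.

2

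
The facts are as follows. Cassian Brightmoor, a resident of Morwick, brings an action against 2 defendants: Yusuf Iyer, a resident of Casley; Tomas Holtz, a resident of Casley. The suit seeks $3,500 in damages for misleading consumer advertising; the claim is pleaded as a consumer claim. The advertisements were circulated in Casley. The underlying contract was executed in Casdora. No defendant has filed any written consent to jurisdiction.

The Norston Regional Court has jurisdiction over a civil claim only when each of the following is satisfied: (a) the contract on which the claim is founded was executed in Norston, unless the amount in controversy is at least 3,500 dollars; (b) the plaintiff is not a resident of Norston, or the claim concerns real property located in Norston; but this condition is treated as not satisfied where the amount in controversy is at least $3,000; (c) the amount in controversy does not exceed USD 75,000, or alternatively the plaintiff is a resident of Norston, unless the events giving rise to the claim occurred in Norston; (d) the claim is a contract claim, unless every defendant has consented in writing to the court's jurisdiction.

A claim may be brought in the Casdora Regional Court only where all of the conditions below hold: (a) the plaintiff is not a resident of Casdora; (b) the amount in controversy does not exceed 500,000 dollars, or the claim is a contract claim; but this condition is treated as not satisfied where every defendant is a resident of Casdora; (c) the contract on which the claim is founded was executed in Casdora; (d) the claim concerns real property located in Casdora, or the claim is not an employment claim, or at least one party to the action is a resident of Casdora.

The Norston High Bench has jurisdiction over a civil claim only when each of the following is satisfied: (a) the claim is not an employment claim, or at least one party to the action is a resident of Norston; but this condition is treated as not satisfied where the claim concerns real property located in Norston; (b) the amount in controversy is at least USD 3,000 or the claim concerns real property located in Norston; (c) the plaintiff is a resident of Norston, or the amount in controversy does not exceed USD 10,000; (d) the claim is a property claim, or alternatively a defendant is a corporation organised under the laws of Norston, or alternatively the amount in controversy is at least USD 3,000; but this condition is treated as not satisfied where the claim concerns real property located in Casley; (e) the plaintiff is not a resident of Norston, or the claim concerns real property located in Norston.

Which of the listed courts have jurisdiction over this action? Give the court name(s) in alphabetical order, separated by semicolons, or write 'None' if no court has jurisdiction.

The Norston Regional Court:
  (a) The contract was executed in Casdora, not Norston. The proviso rescues it, though: the amount in controversy is 3,500 dollars, which meets the USD 3,500 floor. Met.
  (b) The plaintiff resides in Morwick, which is not Norston — that alternative is enough. But the amount in controversy is 3,500 dollars, which meets the USD 3,000 floor, triggering the carve-out and defeating this condition. Fails.
  (c) The amount in controversy is 3,500 dollars, within the USD 75,000 ceiling, which satisfies one of the alternatives. Satisfied.
  (d) The claim is a consumer claim, not a contract claim. And no such written consent has been filed, so the proviso does not save it. Fails.
  → No jurisdiction.
The Casdora Regional Court:
  (a) The plaintiff resides in Morwick, which is not Casdora. Condition met.
  (b) The amount in controversy is USD 3,500, within the 500,000 dollars ceiling, so this disjunct is met. The carve-out does not apply: the defendants reside as follows — Yusuf Iyer in Casley, Tomas Holtz in Casley — not all in Casdora. Satisfied.
  (c) The contract was executed in Casdora. Condition met.
  (d) The claim is a consumer claim, not an employment claim, so one alternative holds. Met.
  → All conditions met; jurisdiction exists.
The Norston High Bench:
  (a) The claim is a consumer claim, not an employment claim, so one alternative holds. The carve-out does not apply: the claim does not concern real property. Met.
  (b) The amount in controversy is USD 3,500, which meets the $3,000 floor, so one alternative holds. Satisfied.
  (c) The amount in controversy is $3,500, within the $10,000 ceiling, so one alternative holds. Met.
  (d) The amount in controversy is USD 3,500, which meets the USD 3,000 floor, which satisfies one of the alternatives. The carve-out does not apply: the claim does not concern real property. Condition met.
  (e) The plaintiff resides in Morwick, which is not Norston — that alternative is enough. Condition met.
  → Jurisdiction lies.

the Casdora Regional Court; the Norston High Bench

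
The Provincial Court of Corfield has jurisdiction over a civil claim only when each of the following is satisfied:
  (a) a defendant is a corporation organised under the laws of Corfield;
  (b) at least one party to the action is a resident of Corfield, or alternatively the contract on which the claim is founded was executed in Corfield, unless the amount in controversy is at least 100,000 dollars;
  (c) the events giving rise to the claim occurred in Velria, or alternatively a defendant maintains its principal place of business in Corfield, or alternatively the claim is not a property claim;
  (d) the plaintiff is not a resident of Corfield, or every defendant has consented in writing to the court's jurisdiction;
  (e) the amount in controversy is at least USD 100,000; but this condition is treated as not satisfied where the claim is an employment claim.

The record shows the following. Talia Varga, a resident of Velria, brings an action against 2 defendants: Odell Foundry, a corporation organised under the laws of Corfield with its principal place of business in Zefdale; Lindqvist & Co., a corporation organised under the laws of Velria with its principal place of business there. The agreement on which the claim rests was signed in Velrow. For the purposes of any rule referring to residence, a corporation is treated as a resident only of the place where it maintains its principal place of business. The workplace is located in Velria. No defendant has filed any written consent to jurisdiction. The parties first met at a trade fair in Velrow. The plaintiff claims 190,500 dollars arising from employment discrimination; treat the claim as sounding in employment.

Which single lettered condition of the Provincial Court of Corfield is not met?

The Provincial Court of Corfield:
  (a) Odell Foundry is organised under the laws of Corfield. Met.
  (b) No party resides in Corfield; the contract was executed in Velrow, not Corfield — none of the alternatives is met. However, the amount in controversy is $190,500, which meets the 100,000 dollars floor, so the 'unless' proviso supplies this condition. Condition met.
  (c) The operative events occurred in Velria, which satisfies one of the alternatives. Met.
  (d) The plaintiff resides in Velria, which is not Corfield, so this disjunct is met. Satisfied.
  (e) The amount in controversy is $190,500, which meets the USD 100,000 floor. But the carve-out bites: the claim is an employment claim. Not satisfied.
Only condition (e) fails.

(e)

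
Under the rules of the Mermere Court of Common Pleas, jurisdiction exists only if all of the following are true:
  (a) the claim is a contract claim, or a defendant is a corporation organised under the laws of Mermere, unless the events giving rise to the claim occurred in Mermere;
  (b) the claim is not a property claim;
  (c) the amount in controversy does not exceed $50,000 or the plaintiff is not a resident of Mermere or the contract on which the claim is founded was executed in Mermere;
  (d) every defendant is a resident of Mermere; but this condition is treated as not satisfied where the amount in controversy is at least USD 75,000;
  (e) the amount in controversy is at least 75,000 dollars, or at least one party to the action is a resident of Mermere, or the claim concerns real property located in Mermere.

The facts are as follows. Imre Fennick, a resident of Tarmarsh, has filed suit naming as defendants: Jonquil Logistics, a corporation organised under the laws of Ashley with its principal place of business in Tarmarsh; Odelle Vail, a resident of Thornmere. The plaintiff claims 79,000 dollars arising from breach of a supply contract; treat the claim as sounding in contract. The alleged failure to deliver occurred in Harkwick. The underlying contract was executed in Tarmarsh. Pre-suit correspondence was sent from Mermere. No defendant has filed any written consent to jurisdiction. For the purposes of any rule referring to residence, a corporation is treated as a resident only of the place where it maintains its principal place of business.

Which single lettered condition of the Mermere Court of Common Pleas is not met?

(d)

The Mermere Court of Common Pleas:
  (a) The claim is a contract claim, which satisfies one of the alternatives. Condition met.
  (b) The claim is a contract claim, not a property claim. Condition met.
  (c) The plaintiff resides in Tarmarsh, which is not Mermere, which satisfies one of the alternatives. Met.
  (d) The defendants reside as follows — Jonquil Logistics in Tarmarsh, Odelle Vail in Thornmere — not all in Mermere. Not satisfied.
  (e) The amount in controversy is 79,000 dollars, which meets the USD 75,000 floor — that alternative is enough. Met.
Only condition (d) fails.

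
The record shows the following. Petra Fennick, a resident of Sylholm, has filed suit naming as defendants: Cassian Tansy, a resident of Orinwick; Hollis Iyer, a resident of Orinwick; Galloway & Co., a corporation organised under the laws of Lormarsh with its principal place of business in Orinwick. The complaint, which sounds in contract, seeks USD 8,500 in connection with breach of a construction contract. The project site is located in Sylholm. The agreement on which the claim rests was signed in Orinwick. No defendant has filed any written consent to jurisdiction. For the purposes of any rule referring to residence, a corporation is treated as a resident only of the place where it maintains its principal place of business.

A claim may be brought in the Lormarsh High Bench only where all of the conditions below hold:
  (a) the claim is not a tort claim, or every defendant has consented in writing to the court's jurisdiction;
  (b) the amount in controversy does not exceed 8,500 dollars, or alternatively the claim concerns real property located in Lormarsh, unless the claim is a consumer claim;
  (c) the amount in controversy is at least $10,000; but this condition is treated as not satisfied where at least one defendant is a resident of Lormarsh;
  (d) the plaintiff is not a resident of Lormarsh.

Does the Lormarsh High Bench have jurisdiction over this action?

The Lormarsh High Bench:
  (a) The claim is a contract claim, not a tort claim, which satisfies one of the alternatives. Satisfied.
  (b) The amount in controversy is USD 8,500, within the USD 8,500 ceiling, so this disjunct is met. Met.
  (c) The amount in controversy is 8,500 dollars, below the 10,000 dollars floor. Not satisfied.
  (d) The plaintiff resides in Sylholm, which is not Lormarsh. Met.
  → The court lacks jurisdiction.

No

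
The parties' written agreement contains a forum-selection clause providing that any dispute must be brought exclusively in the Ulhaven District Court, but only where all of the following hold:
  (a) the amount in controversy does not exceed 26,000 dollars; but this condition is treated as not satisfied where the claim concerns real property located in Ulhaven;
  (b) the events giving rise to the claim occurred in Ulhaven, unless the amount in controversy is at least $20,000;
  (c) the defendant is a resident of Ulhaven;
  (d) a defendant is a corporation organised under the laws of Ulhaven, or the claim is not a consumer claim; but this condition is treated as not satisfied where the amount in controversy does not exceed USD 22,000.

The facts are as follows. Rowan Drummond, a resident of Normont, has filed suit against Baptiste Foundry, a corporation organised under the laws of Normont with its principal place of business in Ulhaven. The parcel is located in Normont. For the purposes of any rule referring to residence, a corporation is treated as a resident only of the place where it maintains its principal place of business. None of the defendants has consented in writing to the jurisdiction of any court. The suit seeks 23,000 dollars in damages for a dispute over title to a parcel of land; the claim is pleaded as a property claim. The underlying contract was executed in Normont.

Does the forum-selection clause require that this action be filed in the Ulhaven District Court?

The Ulhaven District Court:
  (a) The amount in controversy is USD 23,000, within the $26,000 ceiling. And the carve-out is inapplicable — the property lies in Normont, not Ulhaven. Satisfied.
  (b) The operative events occurred in Normont, not Ulhaven. However, the amount in controversy is 23,000 dollars, which meets the $20,000 floor, so the 'unless' proviso supplies this condition. Satisfied.
  (c) The defendant resides in Ulhaven. Condition met.
  (d) The claim is a property claim, not a consumer claim, so one alternative holds. And the carve-out is inapplicable — the amount in controversy is USD 23,000, above the 22,000 dollars ceiling. Condition met.
  → Forum clause is triggered.

Yes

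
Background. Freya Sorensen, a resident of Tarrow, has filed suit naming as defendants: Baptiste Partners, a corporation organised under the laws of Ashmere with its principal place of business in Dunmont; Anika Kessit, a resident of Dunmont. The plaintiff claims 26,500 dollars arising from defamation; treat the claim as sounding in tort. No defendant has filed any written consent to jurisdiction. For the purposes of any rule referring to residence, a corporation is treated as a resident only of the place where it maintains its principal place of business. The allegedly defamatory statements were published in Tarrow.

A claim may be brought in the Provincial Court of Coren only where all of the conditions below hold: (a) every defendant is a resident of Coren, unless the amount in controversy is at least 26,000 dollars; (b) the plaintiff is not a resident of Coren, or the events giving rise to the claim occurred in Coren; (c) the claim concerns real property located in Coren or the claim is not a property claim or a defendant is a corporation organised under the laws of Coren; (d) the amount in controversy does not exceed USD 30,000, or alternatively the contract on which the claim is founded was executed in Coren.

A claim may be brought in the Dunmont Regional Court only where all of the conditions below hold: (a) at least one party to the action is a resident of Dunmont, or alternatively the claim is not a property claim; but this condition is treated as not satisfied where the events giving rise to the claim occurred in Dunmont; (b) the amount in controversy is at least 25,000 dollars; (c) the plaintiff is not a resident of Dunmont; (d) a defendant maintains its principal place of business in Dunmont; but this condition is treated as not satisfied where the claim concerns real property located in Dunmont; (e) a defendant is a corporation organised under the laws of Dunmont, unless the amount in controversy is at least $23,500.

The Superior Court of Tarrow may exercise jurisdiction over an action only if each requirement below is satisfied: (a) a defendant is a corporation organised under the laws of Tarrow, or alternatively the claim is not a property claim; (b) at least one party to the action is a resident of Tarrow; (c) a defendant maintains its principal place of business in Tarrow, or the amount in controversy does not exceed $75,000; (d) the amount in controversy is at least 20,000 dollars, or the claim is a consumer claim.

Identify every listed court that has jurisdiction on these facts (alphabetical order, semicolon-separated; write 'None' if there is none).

The Provincial Court of Coren:
  (a) The defendants reside as follows — Baptiste Partners in Dunmont, Anika Kessit in Dunmont — not all in Coren. But the amount in controversy is $26,500, which meets the 26,000 dollars floor, and the 'unless' clause therefore excuses the requirement. Condition met.
  (b) The plaintiff resides in Tarrow, which is not Coren — that alternative is enough. Condition met.
  (c) The claim is a tort claim, not a property claim, which satisfies one of the alternatives. Condition met.
  (d) The amount in controversy is $26,500, within the 30,000 dollars ceiling, which satisfies one of the alternatives. Satisfied.
  → Jurisdiction lies.
The Dunmont Regional Court:
  (a) Baptiste Partners resides in Dunmont, which satisfies one of the alternatives. The carve-out does not apply: the operative events occurred in Tarrow, not Dunmont. Condition met.
  (b) The amount in controversy is $26,500, which meets the $25,000 floor. Met.
  (c) The plaintiff resides in Tarrow, which is not Dunmont. Met.
  (d) Baptiste Partners has its principal place of business in Dunmont. The exception is not triggered, since the claim does not concern real property. Satisfied.
  (e) The corporate defendant(s) are organised in Ashmere, not Dunmont. But the amount in controversy is USD 26,500, which meets the $23,500 floor, and the 'unless' clause therefore excuses the requirement. Condition met.
  → Every requirement is satisfied — jurisdiction.
The Superior Court of Tarrow:
  (a) The claim is a tort claim, not a property claim, so this disjunct is met. Satisfied.
  (b) Freya Sorensen resides in Tarrow. Satisfied.
  (c) The amount in controversy is USD 26,500, within the $75,000 ceiling, which satisfies one of the alternatives. Condition met.
  (d) The amount in controversy is 26,500 dollars, which meets the USD 20,000 floor — that alternative is enough. Satisfied.
  → The court has jurisdiction.

the Dunmont Regional Court; the Provincial Court of Coren; the Superior Court of Tarrow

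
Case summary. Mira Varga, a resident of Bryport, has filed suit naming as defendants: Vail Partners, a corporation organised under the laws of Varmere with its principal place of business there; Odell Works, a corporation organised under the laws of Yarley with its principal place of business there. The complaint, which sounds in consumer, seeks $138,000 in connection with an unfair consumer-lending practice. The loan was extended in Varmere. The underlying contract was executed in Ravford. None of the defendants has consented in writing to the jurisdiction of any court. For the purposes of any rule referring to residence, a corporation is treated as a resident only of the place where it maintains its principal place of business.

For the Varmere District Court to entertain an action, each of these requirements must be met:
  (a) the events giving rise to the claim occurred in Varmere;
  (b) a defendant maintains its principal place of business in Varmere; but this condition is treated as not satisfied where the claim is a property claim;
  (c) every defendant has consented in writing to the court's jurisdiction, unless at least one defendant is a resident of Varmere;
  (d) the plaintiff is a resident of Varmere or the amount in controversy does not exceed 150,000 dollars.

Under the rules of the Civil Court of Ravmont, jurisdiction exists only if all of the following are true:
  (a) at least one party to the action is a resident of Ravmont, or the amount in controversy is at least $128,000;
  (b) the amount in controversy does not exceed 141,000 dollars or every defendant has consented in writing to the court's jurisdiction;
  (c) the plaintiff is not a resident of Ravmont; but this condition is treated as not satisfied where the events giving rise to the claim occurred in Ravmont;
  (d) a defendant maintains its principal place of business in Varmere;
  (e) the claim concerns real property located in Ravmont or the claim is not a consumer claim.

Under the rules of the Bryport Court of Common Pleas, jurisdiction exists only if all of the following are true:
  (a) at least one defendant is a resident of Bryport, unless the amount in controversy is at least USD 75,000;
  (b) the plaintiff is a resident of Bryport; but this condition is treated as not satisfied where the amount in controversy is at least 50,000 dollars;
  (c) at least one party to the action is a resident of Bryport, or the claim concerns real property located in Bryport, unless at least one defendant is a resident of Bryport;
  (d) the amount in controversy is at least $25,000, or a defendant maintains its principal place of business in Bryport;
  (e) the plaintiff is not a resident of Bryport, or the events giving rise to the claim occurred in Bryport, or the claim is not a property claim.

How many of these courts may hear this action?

1

The Varmere District Court:
  (a) The operative events occurred in Varmere. Met.
  (b) Vail Partners has its principal place of business in Varmere. The exception is not triggered, since the claim is a consumer claim, not a property claim. Satisfied.
  (c) No such written consent has been filed. However, Vail Partners resides in Varmere, so the 'unless' proviso supplies this condition. Condition met.
  (d) The amount in controversy is USD 138,000, within the USD 150,000 ceiling, which satisfies one of the alternatives. Satisfied.
  → All conditions met; jurisdiction exists.
The Civil Court of Ravmont:
  (a) The amount in controversy is $138,000, which meets the 128,000 dollars floor — that alternative is enough. Satisfied.
  (b) The amount in controversy is 138,000 dollars, within the USD 141,000 ceiling, which satisfies one of the alternatives. Satisfied.
  (c) The plaintiff resides in Bryport, which is not Ravmont. The carve-out does not apply: the operative events occurred in Varmere, not Ravmont. Condition met.
  (d) Vail Partners has its principal place of business in Varmere. Satisfied.
  (e) The claim does not concern real property; the claim is a consumer claim — every alternative fails. Not satisfied.
  → No jurisdiction.
The Bryport Court of Common Pleas:
  (a) No defendant resides in Bryport (they reside in Varmere, Yarley). But the amount in controversy is USD 138,000, which meets the USD 75,000 floor, and the 'unless' clause therefore excuses the requirement. Satisfied.
  (b) The plaintiff resides in Bryport. But the amount in controversy is USD 138,000, which meets the 50,000 dollars floor, triggering the carve-out and defeating this condition. Fails.
  (c) Mira Varga resides in Bryport, which satisfies one of the alternatives. Satisfied.
  (d) The amount in controversy is $138,000, which meets the 25,000 dollars floor, which satisfies one of the alternatives. Satisfied.
  (e) The claim is a consumer claim, not a property claim, so one alternative holds. Met.
  → The court lacks jurisdiction.
Courts with jurisdiction: the Varmere District Court — 1 in total.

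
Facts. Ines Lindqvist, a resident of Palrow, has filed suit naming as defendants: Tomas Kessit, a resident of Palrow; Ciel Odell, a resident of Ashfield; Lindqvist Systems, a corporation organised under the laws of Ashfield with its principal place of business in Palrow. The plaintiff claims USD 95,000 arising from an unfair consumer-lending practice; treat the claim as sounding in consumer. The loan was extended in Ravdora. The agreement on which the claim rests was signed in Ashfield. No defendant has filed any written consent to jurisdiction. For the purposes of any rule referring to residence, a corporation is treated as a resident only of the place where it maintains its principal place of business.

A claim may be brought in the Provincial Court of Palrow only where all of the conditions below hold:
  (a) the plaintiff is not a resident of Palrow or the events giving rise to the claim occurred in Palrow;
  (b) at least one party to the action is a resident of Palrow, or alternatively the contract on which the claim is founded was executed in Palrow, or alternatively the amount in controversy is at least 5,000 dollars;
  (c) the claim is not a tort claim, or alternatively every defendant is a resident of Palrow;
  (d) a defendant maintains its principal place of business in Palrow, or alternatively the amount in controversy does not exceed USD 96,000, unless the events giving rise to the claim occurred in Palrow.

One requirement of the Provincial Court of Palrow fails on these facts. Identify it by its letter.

(a)

The Provincial Court of Palrow:
  (a) The plaintiff resides in Palrow; the operative events occurred in Ravdora, not Palrow — none of the alternatives is met. Not met.
  (b) Ines Lindqvist resides in Palrow, so this disjunct is met. Met.
  (c) The claim is a consumer claim, not a tort claim, which satisfies one of the alternatives. Satisfied.
  (d) Lindqvist Systems has its principal place of business in Palrow, so this disjunct is met. Satisfied.
Only condition (a) fails.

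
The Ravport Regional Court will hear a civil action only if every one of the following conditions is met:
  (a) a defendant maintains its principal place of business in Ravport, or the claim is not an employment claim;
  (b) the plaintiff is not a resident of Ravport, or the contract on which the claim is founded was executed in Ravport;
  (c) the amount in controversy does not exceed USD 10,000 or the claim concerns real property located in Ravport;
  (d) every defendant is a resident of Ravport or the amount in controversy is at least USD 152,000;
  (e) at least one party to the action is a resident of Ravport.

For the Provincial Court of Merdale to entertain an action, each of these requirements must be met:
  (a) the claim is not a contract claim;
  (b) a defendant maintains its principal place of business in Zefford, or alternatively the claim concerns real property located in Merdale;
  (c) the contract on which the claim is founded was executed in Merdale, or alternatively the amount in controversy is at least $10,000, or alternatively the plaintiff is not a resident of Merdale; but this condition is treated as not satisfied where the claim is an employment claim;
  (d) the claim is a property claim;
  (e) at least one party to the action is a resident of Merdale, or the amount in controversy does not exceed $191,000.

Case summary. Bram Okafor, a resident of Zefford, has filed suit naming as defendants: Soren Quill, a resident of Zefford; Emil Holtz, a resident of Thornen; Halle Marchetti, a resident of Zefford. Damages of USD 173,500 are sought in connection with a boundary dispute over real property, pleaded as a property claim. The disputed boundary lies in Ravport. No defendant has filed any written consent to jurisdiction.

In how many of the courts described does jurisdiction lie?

The Ravport Regional Court:
  (a) The claim is a property claim, not an employment claim, so one alternative holds. Satisfied.
  (b) The plaintiff resides in Zefford, which is not Ravport, which satisfies one of the alternatives. Met.
  (c) The property lies in Ravport, which satisfies one of the alternatives. Met.
  (d) The amount in controversy is 173,500 dollars, which meets the USD 152,000 floor — that alternative is enough. Met.
  (e) No party resides in Ravport. Not met.
  → No jurisdiction.
The Provincial Court of Merdale:
  (a) The claim is a property claim, not a contract claim. Condition met.
  (b) No defendant is a corporation; the property lies in Ravport, not Merdale — every alternative fails. Condition not met.
  (c) The amount in controversy is $173,500, which meets the $10,000 floor — that alternative is enough. And the carve-out is inapplicable — the claim is a property claim, not an employment claim. Condition met.
  (d) The claim is a property claim. Condition met.
  (e) The amount in controversy is 173,500 dollars, within the 191,000 dollars ceiling, so this disjunct is met. Met.
  → The court lacks jurisdiction.
No court satisfies all of its conditions.

0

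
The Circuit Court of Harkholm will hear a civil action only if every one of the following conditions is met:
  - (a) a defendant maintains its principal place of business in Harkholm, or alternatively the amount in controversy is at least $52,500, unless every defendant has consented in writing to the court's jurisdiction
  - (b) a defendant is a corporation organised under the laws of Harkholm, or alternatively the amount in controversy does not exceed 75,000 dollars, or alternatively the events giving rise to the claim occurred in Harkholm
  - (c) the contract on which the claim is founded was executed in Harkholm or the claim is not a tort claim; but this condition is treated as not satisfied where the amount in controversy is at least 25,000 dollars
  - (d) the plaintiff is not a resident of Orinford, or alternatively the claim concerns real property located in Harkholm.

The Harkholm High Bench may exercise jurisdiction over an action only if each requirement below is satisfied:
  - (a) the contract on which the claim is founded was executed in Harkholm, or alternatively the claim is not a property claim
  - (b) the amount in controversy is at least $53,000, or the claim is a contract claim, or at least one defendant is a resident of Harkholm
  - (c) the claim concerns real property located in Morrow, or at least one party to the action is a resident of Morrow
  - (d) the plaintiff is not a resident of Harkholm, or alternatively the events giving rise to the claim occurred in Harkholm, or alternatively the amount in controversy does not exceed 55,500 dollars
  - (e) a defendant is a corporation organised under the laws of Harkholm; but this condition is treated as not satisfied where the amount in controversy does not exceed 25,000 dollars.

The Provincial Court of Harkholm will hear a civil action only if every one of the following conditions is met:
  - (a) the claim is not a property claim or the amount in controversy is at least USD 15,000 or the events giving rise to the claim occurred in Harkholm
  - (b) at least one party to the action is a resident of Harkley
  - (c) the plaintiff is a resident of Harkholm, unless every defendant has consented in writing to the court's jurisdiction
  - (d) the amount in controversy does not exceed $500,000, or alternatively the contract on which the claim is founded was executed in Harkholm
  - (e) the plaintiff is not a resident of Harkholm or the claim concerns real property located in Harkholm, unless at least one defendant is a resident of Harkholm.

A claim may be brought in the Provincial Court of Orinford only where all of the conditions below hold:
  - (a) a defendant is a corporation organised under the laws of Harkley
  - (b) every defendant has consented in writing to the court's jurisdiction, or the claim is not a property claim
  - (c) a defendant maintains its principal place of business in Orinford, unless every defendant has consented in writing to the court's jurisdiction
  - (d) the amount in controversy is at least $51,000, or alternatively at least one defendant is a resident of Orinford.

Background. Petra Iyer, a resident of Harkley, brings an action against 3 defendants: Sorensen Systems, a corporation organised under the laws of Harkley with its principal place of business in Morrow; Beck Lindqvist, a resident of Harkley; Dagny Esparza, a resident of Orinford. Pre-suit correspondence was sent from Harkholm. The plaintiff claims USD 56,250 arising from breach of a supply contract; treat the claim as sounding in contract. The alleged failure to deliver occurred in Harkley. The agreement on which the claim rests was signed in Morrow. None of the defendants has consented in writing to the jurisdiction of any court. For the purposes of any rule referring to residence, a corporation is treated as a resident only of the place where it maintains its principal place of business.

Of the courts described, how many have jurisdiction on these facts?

The Circuit Court of Harkholm:
  (a) The amount in controversy is USD 56,250, which meets the USD 52,500 floor, so this disjunct is met. Condition met.
  (b) The amount in controversy is USD 56,250, within the 75,000 dollars ceiling, so this disjunct is met. Satisfied.
  (c) The claim is a contract claim, not a tort claim, so this disjunct is met. However, the amount in controversy is 56,250 dollars, which meets the 25,000 dollars floor, which falls within the stated exception and so defeats the condition. Condition not met.
  (d) The plaintiff resides in Harkley, which is not Orinford, so this disjunct is met. Satisfied.
  → Not every requirement is met — no jurisdiction.
The Harkholm High Bench:
  (a) The claim is a contract claim, not a property claim, so this disjunct is met. Met.
  (b) The amount in controversy is USD 56,250, which meets the USD 53,000 floor — that alternative is enough. Condition met.
  (c) Sorensen Systems resides in Morrow, which satisfies one of the alternatives. Satisfied.
  (d) The plaintiff resides in Harkley, which is not Harkholm, which satisfies one of the alternatives. Satisfied.
  (e) The corporate defendant(s) are organised in Harkley, not Harkholm. Not met.
  → At least one condition fails; no jurisdiction.
The Provincial Court of Harkholm:
  (a) The claim is a contract claim, not a property claim, which satisfies one of the alternatives. Satisfied.
  (b) Petra Iyer resides in Harkley. Met.
  (c) The plaintiff resides in Harkley, not Harkholm. The proviso offers no rescue either, since no such written consent has been filed. Not satisfied.
  (d) The amount in controversy is USD 56,250, within the USD 500,000 ceiling — that alternative is enough. Satisfied.
  (e) The plaintiff resides in Harkley, which is not Harkholm, so one alternative holds. Condition met.
  → The court lacks jurisdiction.
The Provincial Court of Orinford:
  (a) Sorensen Systems is organised under the laws of Harkley. Condition met.
  (b) The claim is a contract claim, not a property claim, so one alternative holds. Condition met.
  (c) The corporate defendant(s) have their principal place of business in Morrow, not Orinford. And no such written consent has been filed, so the proviso does not save it. Not satisfied.
  (d) The amount in controversy is $56,250, which meets the 51,000 dollars floor — that alternative is enough. Satisfied.
  → Not every requirement is met — no jurisdiction.
No court satisfies all of its conditions.

0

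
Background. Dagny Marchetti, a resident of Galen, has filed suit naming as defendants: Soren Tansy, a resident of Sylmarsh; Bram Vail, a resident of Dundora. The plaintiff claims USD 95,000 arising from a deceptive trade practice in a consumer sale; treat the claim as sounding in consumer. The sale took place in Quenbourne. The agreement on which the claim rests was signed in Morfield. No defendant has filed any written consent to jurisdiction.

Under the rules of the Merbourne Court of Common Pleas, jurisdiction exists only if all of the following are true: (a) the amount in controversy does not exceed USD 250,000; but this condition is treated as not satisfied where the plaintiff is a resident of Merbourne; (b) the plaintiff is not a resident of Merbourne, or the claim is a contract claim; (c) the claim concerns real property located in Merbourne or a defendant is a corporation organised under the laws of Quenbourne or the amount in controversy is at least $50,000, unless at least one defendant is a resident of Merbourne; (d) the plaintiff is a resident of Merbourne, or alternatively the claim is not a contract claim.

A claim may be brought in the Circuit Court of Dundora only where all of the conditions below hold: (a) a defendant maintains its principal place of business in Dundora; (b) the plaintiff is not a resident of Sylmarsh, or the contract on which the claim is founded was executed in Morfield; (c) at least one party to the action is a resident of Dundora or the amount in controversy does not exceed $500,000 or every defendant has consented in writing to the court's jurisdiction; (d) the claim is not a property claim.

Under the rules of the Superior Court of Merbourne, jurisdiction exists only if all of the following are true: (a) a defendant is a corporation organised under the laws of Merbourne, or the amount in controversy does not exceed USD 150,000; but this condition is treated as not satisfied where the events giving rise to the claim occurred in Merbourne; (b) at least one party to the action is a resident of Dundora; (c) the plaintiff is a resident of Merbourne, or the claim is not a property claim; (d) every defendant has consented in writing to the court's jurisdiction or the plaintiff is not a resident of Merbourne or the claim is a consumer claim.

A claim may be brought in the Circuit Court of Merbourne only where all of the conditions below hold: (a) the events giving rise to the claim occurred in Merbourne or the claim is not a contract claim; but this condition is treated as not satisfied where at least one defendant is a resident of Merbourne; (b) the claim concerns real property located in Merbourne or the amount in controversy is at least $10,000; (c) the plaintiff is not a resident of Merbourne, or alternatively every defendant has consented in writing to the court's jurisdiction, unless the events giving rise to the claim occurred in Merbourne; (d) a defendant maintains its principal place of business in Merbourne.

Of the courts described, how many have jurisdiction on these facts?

2

The Merbourne Court of Common Pleas:
  (a) The amount in controversy is USD 95,000, within the $250,000 ceiling. And the carve-out is inapplicable — the plaintiff resides in Galen, not Merbourne. Satisfied.
  (b) The plaintiff resides in Galen, which is not Merbourne, so one alternative holds. Condition met.
  (c) The amount in controversy is $95,000, which meets the USD 50,000 floor, which satisfies one of the alternatives. Condition met.
  (d) The claim is a consumer claim, not a contract claim — that alternative is enough. Met.
  → The court has jurisdiction.
The Circuit Court of Dundora:
  (a) No defendant is a corporation. Not met.
  (b) The plaintiff resides in Galen, which is not Sylmarsh, which satisfies one of the alternatives. Condition met.
  (c) Bram Vail resides in Dundora, so this disjunct is met. Met.
  (d) The claim is a consumer claim, not a property claim. Satisfied.
  → The court lacks jurisdiction.
The Superior Court of Merbourne:
  (a) The amount in controversy is USD 95,000, within the $150,000 ceiling — that alternative is enough. And the carve-out is inapplicable — the operative events occurred in Quenbourne, not Merbourne. Satisfied.
  (b) Bram Vail resides in Dundora. Met.
  (c) The claim is a consumer claim, not a property claim, which satisfies one of the alternatives. Met.
  (d) The plaintiff resides in Galen, which is not Merbourne, which satisfies one of the alternatives. Condition met.
  → Jurisdiction lies.
The Circuit Court of Merbourne:
  (a) The claim is a consumer claim, not a contract claim, so one alternative holds. The exception is not triggered, since no defendant resides in Merbourne (they reside in Sylmarsh, Dundora). Condition met.
  (b) The amount in controversy is 95,000 dollars, which meets the $10,000 floor, so one alternative holds. Satisfied.
  (c) The plaintiff resides in Galen, which is not Merbourne, so this disjunct is met. Satisfied.
  (d) No defendant is a corporation. Fails.
  → Not every requirement is met — no jurisdiction.
Courts with jurisdiction: the Merbourne Court of Common Pleas, the Superior Court of Merbourne — 2 in total.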